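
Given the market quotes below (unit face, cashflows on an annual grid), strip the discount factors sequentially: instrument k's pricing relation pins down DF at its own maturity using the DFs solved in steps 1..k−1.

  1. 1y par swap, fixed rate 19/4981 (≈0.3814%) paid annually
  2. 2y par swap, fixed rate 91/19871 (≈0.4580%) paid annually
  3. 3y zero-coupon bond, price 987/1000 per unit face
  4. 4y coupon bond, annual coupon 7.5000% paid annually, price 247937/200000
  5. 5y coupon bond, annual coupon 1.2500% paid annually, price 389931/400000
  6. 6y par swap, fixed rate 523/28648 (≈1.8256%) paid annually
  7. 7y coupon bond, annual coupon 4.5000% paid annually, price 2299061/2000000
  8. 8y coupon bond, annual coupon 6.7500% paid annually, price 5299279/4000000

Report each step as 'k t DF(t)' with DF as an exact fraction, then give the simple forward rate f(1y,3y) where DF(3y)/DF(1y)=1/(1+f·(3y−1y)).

step 1 [1y] swap r/1=19/4981: DF=(1 − 19/4981·(0))/(1+19/4981) = 4981/5000 ≈ 0.996200
step 2 [2y] swap r/1=91/19871: DF=(1 − 91/19871·(0.996200))/(1+91/19871) = 9909/10000 ≈ 0.990900
step 3 [3y] zero: DF = P = 987/1000 ≈ 0.987000
step 4 [4y] bond c/1=3/40: DF=(247937/200000 − 3/40·(0.996200+0.990900+0.987000))/(1+3/40) = 9457/10000 ≈ 0.945700
step 5 [5y] bond c/1=1/80: DF=(389931/400000 − 1/80·(0.996200+0.990900+0.987000+0.945700))/(1+1/80) = 1143/1250 ≈ 0.914400
step 6 [6y] swap r/1=523/28648: DF=(1 − 523/28648·(0.996200+0.990900+0.987000+0.945700+0.914400))/(1+523/28648) = 4477/5000 ≈ 0.895400
step 7 [7y] bond c/1=9/200: DF=(2299061/2000000 − 9/200·(0.996200+0.990900+0.987000+0.945700+0.914400+0.895400))/(1+9/200) = 8533/10000 ≈ 0.853300
step 8 [8y] bond c/1=27/400: DF=(5299279/4000000 − 27/400·(0.996200+0.990900+0.987000+0.945700+0.914400+0.895400+0.853300))/(1+27/400) = 1031/1250 ≈ 0.824800

1 1 4981/5000
2 2 9909/10000
3 3 987/1000
4 4 9457/10000
5 5 1143/1250
6 6 4477/5000
7 7 8533/10000
8 8 1031/1250
f(1y,3y) = ((4981/5000)/(987/1000) − 1)/(2) = 23/4935 ≈ 0.4661%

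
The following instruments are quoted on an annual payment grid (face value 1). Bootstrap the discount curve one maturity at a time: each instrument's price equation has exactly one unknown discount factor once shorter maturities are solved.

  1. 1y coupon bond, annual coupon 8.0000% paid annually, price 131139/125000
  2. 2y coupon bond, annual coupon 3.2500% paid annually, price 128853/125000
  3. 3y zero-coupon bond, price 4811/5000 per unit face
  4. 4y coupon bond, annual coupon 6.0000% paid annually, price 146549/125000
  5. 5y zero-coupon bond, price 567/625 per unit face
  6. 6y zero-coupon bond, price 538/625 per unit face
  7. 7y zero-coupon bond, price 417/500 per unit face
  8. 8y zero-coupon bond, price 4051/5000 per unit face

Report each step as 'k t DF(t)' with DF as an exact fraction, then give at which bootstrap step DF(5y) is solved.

step 1 [1y] bond c/1=2/25: DF=(131139/125000 − 2/25·(0))/(1+2/25) = 4857/5000 ≈ 0.971400
step 2 [2y] bond c/1=13/400: DF=(128853/125000 − 13/400·(0.971400))/(1+13/400) = 4839/5000 ≈ 0.967800
step 3 [3y] zero: DF = P = 4811/5000 ≈ 0.962200
step 4 [4y] bond c/1=3/50: DF=(146549/125000 − 3/50·(0.971400+0.967800+0.962200))/(1+3/50) = 4709/5000 ≈ 0.941800
step 5 [5y] zero: DF = P = 567/625 ≈ 0.907200
step 6 [6y] zero: DF = P = 538/625 ≈ 0.860800
step 7 [7y] zero: DF = P = 417/500 ≈ 0.834000
step 8 [8y] zero: DF = P = 4051/5000 ≈ 0.810200

1 1 4857/5000
2 2 4839/5000
3 3 4811/5000
4 4 4709/5000
5 5 567/625
6 6 538/625
7 7 417/500
8 8 4051/5000
DF(5y) is solved at step 5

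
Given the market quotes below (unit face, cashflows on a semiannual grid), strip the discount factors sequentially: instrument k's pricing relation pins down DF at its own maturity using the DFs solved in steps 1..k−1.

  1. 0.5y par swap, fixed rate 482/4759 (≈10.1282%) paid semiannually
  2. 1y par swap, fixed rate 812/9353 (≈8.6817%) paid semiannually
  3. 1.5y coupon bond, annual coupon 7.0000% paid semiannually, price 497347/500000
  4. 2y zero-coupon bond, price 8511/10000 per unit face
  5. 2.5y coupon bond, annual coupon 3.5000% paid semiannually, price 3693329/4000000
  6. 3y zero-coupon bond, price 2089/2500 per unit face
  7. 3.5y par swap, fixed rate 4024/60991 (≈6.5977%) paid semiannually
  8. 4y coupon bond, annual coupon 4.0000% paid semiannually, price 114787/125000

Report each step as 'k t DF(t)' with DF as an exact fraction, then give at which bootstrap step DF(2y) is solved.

1 1/2 4759/5000
2 1 2297/2500
3 3/2 4489/5000
4 2 8511/10000
5 5/2 2113/2500
6 3 2089/2500
7 7/2 1997/2500
8 4 7807/10000
DF(2y) is solved at step 4

step 1 [0.5y] swap r/2=241/4759: DF=(1 − 241/4759·(0))/(1+241/4759) = 4759/5000 ≈ 0.951800
step 2 [1y] swap r/2=406/9353: DF=(1 − 406/9353·(0.951800))/(1+406/9353) = 2297/2500 ≈ 0.918800
step 3 [1.5y] bond c/2=7/200: DF=(497347/500000 − 7/200·(0.951800+0.918800))/(1+7/200) = 4489/5000 ≈ 0.897800
step 4 [2y] zero: DF = P = 8511/10000 ≈ 0.851100
step 5 [2.5y] bond c/2=7/400: DF=(3693329/4000000 − 7/400·(0.951800+0.918800+0.897800+0.851100))/(1+7/400) = 2113/2500 ≈ 0.845200
step 6 [3y] zero: DF = P = 2089/2500 ≈ 0.835600
step 7 [3.5y] swap r/2=2012/60991: DF=(1 − 2012/60991·(0.951800+0.918800+0.897800+0.851100+0.845200+0.835600))/(1+2012/60991) = 1997/2500 ≈ 0.798800
step 8 [4y] bond c/2=1/50: DF=(114787/125000 − 1/50·(0.951800+0.918800+0.897800+0.851100+0.845200+0.835600+0.798800))/(1+1/50) = 7807/10000 ≈ 0.780700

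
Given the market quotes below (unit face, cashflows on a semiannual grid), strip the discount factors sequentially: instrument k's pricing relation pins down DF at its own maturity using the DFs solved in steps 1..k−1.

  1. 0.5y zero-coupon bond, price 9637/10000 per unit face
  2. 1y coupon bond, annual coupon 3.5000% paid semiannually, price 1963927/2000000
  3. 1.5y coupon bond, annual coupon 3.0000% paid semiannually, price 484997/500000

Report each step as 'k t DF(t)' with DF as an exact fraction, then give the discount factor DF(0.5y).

1 1/2 9637/10000
2 1 1897/2000
3 3/2 4637/5000
DF(0.5y) = 9637/10000 ≈ 0.963700

step 1 [0.5y] zero: DF = P = 9637/10000 ≈ 0.963700
step 2 [1y] bond c/2=7/400: DF=(1963927/2000000 − 7/400·(0.963700))/(1+7/400) = 1897/2000 ≈ 0.948500
step 3 [1.5y] bond c/2=3/200: DF=(484997/500000 − 3/200·(0.963700+0.948500))/(1+3/200) = 4637/5000 ≈ 0.927400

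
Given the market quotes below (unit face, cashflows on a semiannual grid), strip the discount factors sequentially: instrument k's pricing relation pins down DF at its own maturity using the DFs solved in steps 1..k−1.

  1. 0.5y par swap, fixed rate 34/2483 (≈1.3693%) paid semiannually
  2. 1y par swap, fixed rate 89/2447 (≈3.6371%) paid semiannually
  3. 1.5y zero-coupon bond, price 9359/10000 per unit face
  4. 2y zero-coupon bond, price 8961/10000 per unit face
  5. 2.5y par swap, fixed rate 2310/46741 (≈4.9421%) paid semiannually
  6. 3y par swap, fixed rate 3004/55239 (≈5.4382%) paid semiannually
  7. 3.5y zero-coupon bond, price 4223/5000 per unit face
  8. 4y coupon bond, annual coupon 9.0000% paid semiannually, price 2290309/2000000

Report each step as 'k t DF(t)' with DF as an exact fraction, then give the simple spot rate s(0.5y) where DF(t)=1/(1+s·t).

step 1 [0.5y] swap r/2=17/2483: DF=(1 − 17/2483·(0))/(1+17/2483) = 2483/2500 ≈ 0.993200
step 2 [1y] swap r/2=89/4894: DF=(1 − 89/4894·(0.993200))/(1+89/4894) = 2411/2500 ≈ 0.964400
step 3 [1.5y] zero: DF = P = 9359/10000 ≈ 0.935900
step 4 [2y] zero: DF = P = 8961/10000 ≈ 0.896100
step 5 [2.5y] swap r/2=1155/46741: DF=(1 − 1155/46741·(0.993200+0.964400+0.935900+0.896100))/(1+1155/46741) = 1769/2000 ≈ 0.884500
step 6 [3y] swap r/2=1502/55239: DF=(1 − 1502/55239·(0.993200+0.964400+0.935900+0.896100+0.884500))/(1+1502/55239) = 4249/5000 ≈ 0.849800
step 7 [3.5y] zero: DF = P = 4223/5000 ≈ 0.844600
step 8 [4y] bond c/2=9/200: DF=(2290309/2000000 − 9/200·(0.993200+0.964400+0.935900+0.896100+0.884500+0.849800+0.844600))/(1+9/200) = 1027/1250 ≈ 0.821600

1 1/2 2483/2500
2 1 2411/2500
3 3/2 9359/10000
4 2 8961/10000
5 5/2 1769/2000
6 3 4249/5000
7 7/2 4223/5000
8 4 1027/1250
s(0.5y) = (1/(2483/2500) − 1)/(1/2) = 34/2483 ≈ 1.3693%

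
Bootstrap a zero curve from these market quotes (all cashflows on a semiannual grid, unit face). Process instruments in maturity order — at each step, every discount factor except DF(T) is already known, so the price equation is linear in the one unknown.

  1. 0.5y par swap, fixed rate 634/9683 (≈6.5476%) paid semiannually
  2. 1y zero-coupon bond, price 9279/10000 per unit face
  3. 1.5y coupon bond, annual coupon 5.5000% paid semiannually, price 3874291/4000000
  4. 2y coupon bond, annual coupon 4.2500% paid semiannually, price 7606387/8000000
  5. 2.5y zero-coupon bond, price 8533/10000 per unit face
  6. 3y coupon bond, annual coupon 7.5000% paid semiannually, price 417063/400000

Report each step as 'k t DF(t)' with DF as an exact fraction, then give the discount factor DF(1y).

step 1 [0.5y] swap r/2=317/9683: DF=(1 − 317/9683·(0))/(1+317/9683) = 9683/10000 ≈ 0.968300
step 2 [1y] zero: DF = P = 9279/10000 ≈ 0.927900
step 3 [1.5y] bond c/2=11/400: DF=(3874291/4000000 − 11/400·(0.968300+0.927900))/(1+11/400) = 8919/10000 ≈ 0.891900
step 4 [2y] bond c/2=17/800: DF=(7606387/8000000 − 17/800·(0.968300+0.927900+0.891900))/(1+17/800) = 873/1000 ≈ 0.873000
step 5 [2.5y] zero: DF = P = 8533/10000 ≈ 0.853300
step 6 [3y] bond c/2=3/80: DF=(417063/400000 − 3/80·(0.968300+0.927900+0.891900+0.873000+0.853300))/(1+3/80) = 4209/5000 ≈ 0.841800

1 1/2 9683/10000
2 1 9279/10000
3 3/2 8919/10000
4 2 873/1000
5 5/2 8533/10000
6 3 4209/5000
DF(1y) = 9279/10000 ≈ 0.927900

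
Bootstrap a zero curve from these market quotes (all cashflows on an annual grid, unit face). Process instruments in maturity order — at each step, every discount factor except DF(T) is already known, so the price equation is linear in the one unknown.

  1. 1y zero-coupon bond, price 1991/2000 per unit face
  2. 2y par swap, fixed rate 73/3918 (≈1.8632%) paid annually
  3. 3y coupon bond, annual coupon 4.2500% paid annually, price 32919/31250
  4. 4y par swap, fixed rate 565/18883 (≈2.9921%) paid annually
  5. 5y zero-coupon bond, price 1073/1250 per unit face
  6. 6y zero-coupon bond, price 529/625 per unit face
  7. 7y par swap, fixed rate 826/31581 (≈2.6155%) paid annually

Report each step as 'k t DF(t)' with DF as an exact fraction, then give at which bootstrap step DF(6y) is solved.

1 1 1991/2000
2 2 1927/2000
3 3 4653/5000
4 4 887/1000
5 5 1073/1250
6 6 529/625
7 7 2087/2500
DF(6y) is solved at step 6

step 1 [1y] zero: DF = P = 1991/2000 ≈ 0.995500
step 2 [2y] swap r/1=73/3918: DF=(1 − 73/3918·(0.995500))/(1+73/3918) = 1927/2000 ≈ 0.963500
step 3 [3y] bond c/1=17/400: DF=(32919/31250 − 17/400·(0.995500+0.963500))/(1+17/400) = 4653/5000 ≈ 0.930600
step 4 [4y] swap r/1=565/18883: DF=(1 − 565/18883·(0.995500+0.963500+0.930600))/(1+565/18883) = 887/1000 ≈ 0.887000
step 5 [5y] zero: DF = P = 1073/1250 ≈ 0.858400
step 6 [6y] zero: DF = P = 529/625 ≈ 0.846400
step 7 [7y] swap r/1=826/31581: DF=(1 − 826/31581·(0.995500+0.963500+0.930600+0.887000+0.858400+0.846400))/(1+826/31581) = 2087/2500 ≈ 0.834800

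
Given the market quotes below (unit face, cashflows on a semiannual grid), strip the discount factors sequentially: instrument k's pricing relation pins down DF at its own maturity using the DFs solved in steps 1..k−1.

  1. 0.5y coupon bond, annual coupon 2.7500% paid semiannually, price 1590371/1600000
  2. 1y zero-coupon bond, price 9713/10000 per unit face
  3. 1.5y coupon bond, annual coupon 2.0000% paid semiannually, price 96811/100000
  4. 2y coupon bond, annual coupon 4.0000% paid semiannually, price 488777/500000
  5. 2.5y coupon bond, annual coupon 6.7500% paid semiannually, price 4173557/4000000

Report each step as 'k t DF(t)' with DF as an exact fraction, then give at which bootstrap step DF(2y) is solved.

step 1 [0.5y] bond c/2=11/800: DF=(1590371/1600000 − 11/800·(0))/(1+11/800) = 1961/2000 ≈ 0.980500
step 2 [1y] zero: DF = P = 9713/10000 ≈ 0.971300
step 3 [1.5y] bond c/2=1/100: DF=(96811/100000 − 1/100·(0.980500+0.971300))/(1+1/100) = 587/625 ≈ 0.939200
step 4 [2y] bond c/2=1/50: DF=(488777/500000 − 1/50·(0.980500+0.971300+0.939200))/(1+1/50) = 9017/10000 ≈ 0.901700
step 5 [2.5y] bond c/2=27/800: DF=(4173557/4000000 − 27/800·(0.980500+0.971300+0.939200+0.901700))/(1+27/800) = 1771/2000 ≈ 0.885500

1 1/2 1961/2000
2 1 9713/10000
3 3/2 587/625
4 2 9017/10000
5 5/2 1771/2000
DF(2y) is solved at step 4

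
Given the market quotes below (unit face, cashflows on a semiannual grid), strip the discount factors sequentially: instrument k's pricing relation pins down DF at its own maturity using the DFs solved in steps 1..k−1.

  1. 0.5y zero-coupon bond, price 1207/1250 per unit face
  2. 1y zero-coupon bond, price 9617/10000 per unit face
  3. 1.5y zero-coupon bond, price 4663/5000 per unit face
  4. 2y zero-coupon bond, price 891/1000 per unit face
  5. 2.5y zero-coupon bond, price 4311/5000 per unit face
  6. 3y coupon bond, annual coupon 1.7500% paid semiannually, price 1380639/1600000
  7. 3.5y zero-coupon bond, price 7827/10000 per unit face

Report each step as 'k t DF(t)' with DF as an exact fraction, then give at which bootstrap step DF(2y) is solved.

1 1/2 1207/1250
2 1 9617/10000
3 3/2 4663/5000
4 2 891/1000
5 5/2 4311/5000
6 3 4077/5000
7 7/2 7827/10000
DF(2y) is solved at step 4

step 1 [0.5y] zero: DF = P = 1207/1250 ≈ 0.965600
step 2 [1y] zero: DF = P = 9617/10000 ≈ 0.961700
step 3 [1.5y] zero: DF = P = 4663/5000 ≈ 0.932600
step 4 [2y] zero: DF = P = 891/1000 ≈ 0.891000
step 5 [2.5y] zero: DF = P = 4311/5000 ≈ 0.862200
step 6 [3y] bond c/2=7/800: DF=(1380639/1600000 − 7/800·(0.965600+0.961700+0.932600+0.891000+0.862200))/(1+7/800) = 4077/5000 ≈ 0.815400
step 7 [3.5y] zero: DF = P = 7827/10000 ≈ 0.782700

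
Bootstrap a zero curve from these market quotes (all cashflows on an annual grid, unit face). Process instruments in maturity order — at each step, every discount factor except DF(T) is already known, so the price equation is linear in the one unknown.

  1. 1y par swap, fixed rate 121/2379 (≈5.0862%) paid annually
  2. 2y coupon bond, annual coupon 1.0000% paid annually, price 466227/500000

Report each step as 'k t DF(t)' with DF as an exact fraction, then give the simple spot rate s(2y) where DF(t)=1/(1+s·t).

1 1 2379/2500
2 2 4569/5000
s(2y) = (1/(4569/5000) − 1)/(2) = 431/9138 ≈ 4.7166%

step 1 [1y] swap r/1=121/2379: DF=(1 − 121/2379·(0))/(1+121/2379) = 2379/2500 ≈ 0.951600
step 2 [2y] bond c/1=1/100: DF=(466227/500000 − 1/100·(0.951600))/(1+1/100) = 4569/5000 ≈ 0.913800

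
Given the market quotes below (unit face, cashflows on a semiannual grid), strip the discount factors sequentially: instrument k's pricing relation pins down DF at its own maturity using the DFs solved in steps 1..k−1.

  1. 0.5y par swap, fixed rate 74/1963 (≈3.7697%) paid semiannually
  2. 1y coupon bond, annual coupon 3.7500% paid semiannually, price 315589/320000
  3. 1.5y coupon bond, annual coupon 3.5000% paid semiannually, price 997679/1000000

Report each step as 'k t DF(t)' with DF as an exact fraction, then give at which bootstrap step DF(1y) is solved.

1 1/2 1963/2000
2 1 19/20
3 3/2 9473/10000
DF(1y) is solved at step 2

step 1 [0.5y] swap r/2=37/1963: DF=(1 − 37/1963·(0))/(1+37/1963) = 1963/2000 ≈ 0.981500
step 2 [1y] bond c/2=3/160: DF=(315589/320000 − 3/160·(0.981500))/(1+3/160) = 19/20 ≈ 0.950000
step 3 [1.5y] bond c/2=7/400: DF=(997679/1000000 − 7/400·(0.981500+0.950000))/(1+7/400) = 9473/10000 ≈ 0.947300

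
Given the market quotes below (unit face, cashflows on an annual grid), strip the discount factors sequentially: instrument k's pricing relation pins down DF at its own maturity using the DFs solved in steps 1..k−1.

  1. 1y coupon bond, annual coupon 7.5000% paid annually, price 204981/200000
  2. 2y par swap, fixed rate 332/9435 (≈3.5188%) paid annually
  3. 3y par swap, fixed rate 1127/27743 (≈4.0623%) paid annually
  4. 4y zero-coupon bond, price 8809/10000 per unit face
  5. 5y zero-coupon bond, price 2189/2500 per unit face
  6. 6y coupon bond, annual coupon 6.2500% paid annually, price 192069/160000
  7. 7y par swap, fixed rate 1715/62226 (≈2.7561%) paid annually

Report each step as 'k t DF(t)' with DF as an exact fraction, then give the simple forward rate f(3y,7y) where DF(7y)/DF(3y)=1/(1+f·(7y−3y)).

1 1 4767/5000
2 2 1167/1250
3 3 8873/10000
4 4 8809/10000
5 5 2189/2500
6 6 8633/10000
7 7 1657/2000
f(3y,7y) = ((8873/10000)/(1657/2000) − 1)/(4) = 147/8285 ≈ 1.7743%

step 1 [1y] bond c/1=3/40: DF=(204981/200000 − 3/40·(0))/(1+3/40) = 4767/5000 ≈ 0.953400
step 2 [2y] swap r/1=332/9435: DF=(1 − 332/9435·(0.953400))/(1+332/9435) = 1167/1250 ≈ 0.933600
step 3 [3y] swap r/1=1127/27743: DF=(1 − 1127/27743·(0.953400+0.933600))/(1+1127/27743) = 8873/10000 ≈ 0.887300
step 4 [4y] zero: DF = P = 8809/10000 ≈ 0.880900
step 5 [5y] zero: DF = P = 2189/2500 ≈ 0.875600
step 6 [6y] bond c/1=1/16: DF=(192069/160000 − 1/16·(0.953400+0.933600+0.887300+0.880900+0.875600))/(1+1/16) = 8633/10000 ≈ 0.863300
step 7 [7y] swap r/1=1715/62226: DF=(1 − 1715/62226·(0.953400+0.933600+0.887300+0.880900+0.875600+0.863300))/(1+1715/62226) = 1657/2000 ≈ 0.828500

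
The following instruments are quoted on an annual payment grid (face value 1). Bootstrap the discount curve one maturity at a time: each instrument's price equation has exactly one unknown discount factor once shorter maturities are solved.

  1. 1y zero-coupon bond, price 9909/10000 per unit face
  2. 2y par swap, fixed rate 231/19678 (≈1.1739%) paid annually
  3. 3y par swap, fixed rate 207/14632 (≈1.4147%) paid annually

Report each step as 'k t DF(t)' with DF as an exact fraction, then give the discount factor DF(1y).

step 1 [1y] zero: DF = P = 9909/10000 ≈ 0.990900
step 2 [2y] swap r/1=231/19678: DF=(1 − 231/19678·(0.990900))/(1+231/19678) = 9769/10000 ≈ 0.976900
step 3 [3y] swap r/1=207/14632: DF=(1 − 207/14632·(0.990900+0.976900))/(1+207/14632) = 4793/5000 ≈ 0.958600

1 1 9909/10000
2 2 9769/10000
3 3 4793/5000
DF(1y) = 9909/10000 ≈ 0.990900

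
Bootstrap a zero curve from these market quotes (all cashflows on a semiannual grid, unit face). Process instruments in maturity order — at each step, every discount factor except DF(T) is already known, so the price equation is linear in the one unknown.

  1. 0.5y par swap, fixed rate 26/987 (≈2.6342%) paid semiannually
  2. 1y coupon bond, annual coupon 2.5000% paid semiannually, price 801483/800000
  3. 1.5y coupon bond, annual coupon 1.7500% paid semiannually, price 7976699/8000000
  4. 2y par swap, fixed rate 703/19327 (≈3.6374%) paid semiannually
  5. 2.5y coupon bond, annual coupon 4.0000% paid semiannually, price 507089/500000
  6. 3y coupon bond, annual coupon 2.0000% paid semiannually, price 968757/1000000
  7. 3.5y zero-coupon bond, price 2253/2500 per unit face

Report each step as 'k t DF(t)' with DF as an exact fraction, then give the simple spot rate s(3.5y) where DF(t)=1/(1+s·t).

step 1 [0.5y] swap r/2=13/987: DF=(1 − 13/987·(0))/(1+13/987) = 987/1000 ≈ 0.987000
step 2 [1y] bond c/2=1/80: DF=(801483/800000 − 1/80·(0.987000))/(1+1/80) = 9773/10000 ≈ 0.977300
step 3 [1.5y] bond c/2=7/800: DF=(7976699/8000000 − 7/800·(0.987000+0.977300))/(1+7/800) = 4857/5000 ≈ 0.971400
step 4 [2y] swap r/2=703/38654: DF=(1 − 703/38654·(0.987000+0.977300+0.971400))/(1+703/38654) = 9297/10000 ≈ 0.929700
step 5 [2.5y] bond c/2=1/50: DF=(507089/500000 − 1/50·(0.987000+0.977300+0.971400+0.929700))/(1+1/50) = 1837/2000 ≈ 0.918500
step 6 [3y] bond c/2=1/100: DF=(968757/1000000 − 1/100·(0.987000+0.977300+0.971400+0.929700+0.918500))/(1+1/100) = 4559/5000 ≈ 0.911800
step 7 [3.5y] zero: DF = P = 2253/2500 ≈ 0.901200

1 1/2 987/1000
2 1 9773/10000
3 3/2 4857/5000
4 2 9297/10000
5 5/2 1837/2000
6 3 4559/5000
7 7/2 2253/2500
s(3.5y) = (1/(2253/2500) − 1)/(7/2) = 494/15771 ≈ 3.1323%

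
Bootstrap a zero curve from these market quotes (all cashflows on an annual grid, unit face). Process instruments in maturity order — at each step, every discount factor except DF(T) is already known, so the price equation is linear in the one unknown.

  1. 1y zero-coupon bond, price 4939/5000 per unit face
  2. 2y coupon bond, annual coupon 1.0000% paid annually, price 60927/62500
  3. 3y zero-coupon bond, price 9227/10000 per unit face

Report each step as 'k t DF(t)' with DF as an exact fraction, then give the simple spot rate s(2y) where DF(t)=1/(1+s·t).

1 1 4939/5000
2 2 4777/5000
3 3 9227/10000
s(2y) = (1/(4777/5000) − 1)/(2) = 223/9554 ≈ 2.3341%

step 1 [1y] zero: DF = P = 4939/5000 ≈ 0.987800
step 2 [2y] bond c/1=1/100: DF=(60927/62500 − 1/100·(0.987800))/(1+1/100) = 4777/5000 ≈ 0.955400
step 3 [3y] zero: DF = P = 9227/10000 ≈ 0.922700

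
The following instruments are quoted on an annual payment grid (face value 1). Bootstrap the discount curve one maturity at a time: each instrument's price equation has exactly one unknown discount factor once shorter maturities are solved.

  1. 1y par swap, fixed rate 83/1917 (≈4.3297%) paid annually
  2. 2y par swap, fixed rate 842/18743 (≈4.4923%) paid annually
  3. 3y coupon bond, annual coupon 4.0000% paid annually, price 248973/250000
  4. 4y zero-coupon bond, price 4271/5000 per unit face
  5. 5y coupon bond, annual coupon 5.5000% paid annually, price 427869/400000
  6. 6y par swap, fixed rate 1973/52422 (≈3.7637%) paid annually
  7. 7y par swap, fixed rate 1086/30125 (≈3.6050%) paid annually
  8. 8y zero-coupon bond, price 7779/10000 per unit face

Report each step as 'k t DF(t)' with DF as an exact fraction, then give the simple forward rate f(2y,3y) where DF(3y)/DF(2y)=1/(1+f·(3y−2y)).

step 1 [1y] swap r/1=83/1917: DF=(1 − 83/1917·(0))/(1+83/1917) = 1917/2000 ≈ 0.958500
step 2 [2y] swap r/1=842/18743: DF=(1 − 842/18743·(0.958500))/(1+842/18743) = 4579/5000 ≈ 0.915800
step 3 [3y] bond c/1=1/25: DF=(248973/250000 − 1/25·(0.958500+0.915800))/(1+1/25) = 1771/2000 ≈ 0.885500
step 4 [4y] zero: DF = P = 4271/5000 ≈ 0.854200
step 5 [5y] bond c/1=11/200: DF=(427869/400000 − 11/200·(0.958500+0.915800+0.885500+0.854200))/(1+11/200) = 1651/2000 ≈ 0.825500
step 6 [6y] swap r/1=1973/52422: DF=(1 − 1973/52422·(0.958500+0.915800+0.885500+0.854200+0.825500))/(1+1973/52422) = 8027/10000 ≈ 0.802700
step 7 [7y] swap r/1=1086/30125: DF=(1 − 1086/30125·(0.958500+0.915800+0.885500+0.854200+0.825500+0.802700))/(1+1086/30125) = 1957/2500 ≈ 0.782800
step 8 [8y] zero: DF = P = 7779/10000 ≈ 0.777900

1 1 1917/2000
2 2 4579/5000
3 3 1771/2000
4 4 4271/5000
5 5 1651/2000
6 6 8027/10000
7 7 1957/2500
8 8 7779/10000
f(2y,3y) = ((4579/5000)/(1771/2000) − 1)/(1) = 303/8855 ≈ 3.4218%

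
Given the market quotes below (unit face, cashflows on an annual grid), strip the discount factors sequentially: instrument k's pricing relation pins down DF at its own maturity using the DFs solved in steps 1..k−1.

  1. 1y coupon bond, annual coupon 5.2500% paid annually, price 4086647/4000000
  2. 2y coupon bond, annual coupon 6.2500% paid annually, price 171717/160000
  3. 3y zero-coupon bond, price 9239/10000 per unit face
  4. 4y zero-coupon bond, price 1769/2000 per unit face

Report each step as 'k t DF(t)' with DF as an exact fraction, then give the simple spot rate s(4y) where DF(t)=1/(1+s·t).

step 1 [1y] bond c/1=21/400: DF=(4086647/4000000 − 21/400·(0))/(1+21/400) = 9707/10000 ≈ 0.970700
step 2 [2y] bond c/1=1/16: DF=(171717/160000 − 1/16·(0.970700))/(1+1/16) = 953/1000 ≈ 0.953000
step 3 [3y] zero: DF = P = 9239/10000 ≈ 0.923900
step 4 [4y] zero: DF = P = 1769/2000 ≈ 0.884500

1 1 9707/10000
2 2 953/1000
3 3 9239/10000
4 4 1769/2000
s(4y) = (1/(1769/2000) − 1)/(4) = 231/7076 ≈ 3.2646%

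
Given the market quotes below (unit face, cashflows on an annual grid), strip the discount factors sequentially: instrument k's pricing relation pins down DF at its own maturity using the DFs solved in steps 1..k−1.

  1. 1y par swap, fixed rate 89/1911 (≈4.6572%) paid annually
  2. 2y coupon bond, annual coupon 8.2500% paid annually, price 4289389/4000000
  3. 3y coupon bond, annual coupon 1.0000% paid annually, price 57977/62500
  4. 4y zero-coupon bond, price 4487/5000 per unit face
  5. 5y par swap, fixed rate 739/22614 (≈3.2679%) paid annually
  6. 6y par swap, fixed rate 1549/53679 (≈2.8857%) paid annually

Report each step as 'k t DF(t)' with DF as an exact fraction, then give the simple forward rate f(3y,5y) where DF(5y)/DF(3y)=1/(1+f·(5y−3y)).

1 1 1911/2000
2 2 4589/5000
3 3 8999/10000
4 4 4487/5000
5 5 4261/5000
6 6 8451/10000
f(3y,5y) = ((8999/10000)/(4261/5000) − 1)/(2) = 477/17044 ≈ 2.7986%

step 1 [1y] swap r/1=89/1911: DF=(1 − 89/1911·(0))/(1+89/1911) = 1911/2000 ≈ 0.955500
step 2 [2y] bond c/1=33/400: DF=(4289389/4000000 − 33/400·(0.955500))/(1+33/400) = 4589/5000 ≈ 0.917800
step 3 [3y] bond c/1=1/100: DF=(57977/62500 − 1/100·(0.955500+0.917800))/(1+1/100) = 8999/10000 ≈ 0.899900
step 4 [4y] zero: DF = P = 4487/5000 ≈ 0.897400
step 5 [5y] swap r/1=739/22614: DF=(1 − 739/22614·(0.955500+0.917800+0.899900+0.897400))/(1+739/22614) = 4261/5000 ≈ 0.852200
step 6 [6y] swap r/1=1549/53679: DF=(1 − 1549/53679·(0.955500+0.917800+0.899900+0.897400+0.852200))/(1+1549/53679) = 8451/10000 ≈ 0.845100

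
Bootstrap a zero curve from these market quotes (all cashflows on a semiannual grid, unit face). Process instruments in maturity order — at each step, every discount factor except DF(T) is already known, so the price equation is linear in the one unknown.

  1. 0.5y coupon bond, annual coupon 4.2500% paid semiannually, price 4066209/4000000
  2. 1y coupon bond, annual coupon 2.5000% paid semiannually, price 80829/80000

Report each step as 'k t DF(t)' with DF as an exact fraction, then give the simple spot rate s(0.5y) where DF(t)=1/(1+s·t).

1 1/2 4977/5000
2 1 616/625
s(0.5y) = (1/(4977/5000) − 1)/(1/2) = 46/4977 ≈ 0.9243%

step 1 [0.5y] bond c/2=17/800: DF=(4066209/4000000 − 17/800·(0))/(1+17/800) = 4977/5000 ≈ 0.995400
step 2 [1y] bond c/2=1/80: DF=(80829/80000 − 1/80·(0.995400))/(1+1/80) = 616/625 ≈ 0.985600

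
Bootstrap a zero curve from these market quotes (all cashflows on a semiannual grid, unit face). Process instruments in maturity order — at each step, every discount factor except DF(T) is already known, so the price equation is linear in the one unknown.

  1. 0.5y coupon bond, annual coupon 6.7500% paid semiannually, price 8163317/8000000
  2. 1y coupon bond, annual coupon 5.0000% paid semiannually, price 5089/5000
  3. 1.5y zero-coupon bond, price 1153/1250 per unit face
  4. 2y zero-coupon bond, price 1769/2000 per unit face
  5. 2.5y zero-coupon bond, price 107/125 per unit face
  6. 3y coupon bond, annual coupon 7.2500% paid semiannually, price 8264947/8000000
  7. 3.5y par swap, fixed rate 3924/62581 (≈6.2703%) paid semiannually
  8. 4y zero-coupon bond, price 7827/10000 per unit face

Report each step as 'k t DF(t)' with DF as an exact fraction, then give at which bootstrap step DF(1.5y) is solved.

step 1 [0.5y] bond c/2=27/800: DF=(8163317/8000000 − 27/800·(0))/(1+27/800) = 9871/10000 ≈ 0.987100
step 2 [1y] bond c/2=1/40: DF=(5089/5000 − 1/40·(0.987100))/(1+1/40) = 9689/10000 ≈ 0.968900
step 3 [1.5y] zero: DF = P = 1153/1250 ≈ 0.922400
step 4 [2y] zero: DF = P = 1769/2000 ≈ 0.884500
step 5 [2.5y] zero: DF = P = 107/125 ≈ 0.856000
step 6 [3y] bond c/2=29/800: DF=(8264947/8000000 − 29/800·(0.987100+0.968900+0.922400+0.884500+0.856000))/(1+29/800) = 4177/5000 ≈ 0.835400
step 7 [3.5y] swap r/2=1962/62581: DF=(1 − 1962/62581·(0.987100+0.968900+0.922400+0.884500+0.856000+0.835400))/(1+1962/62581) = 4019/5000 ≈ 0.803800
step 8 [4y] zero: DF = P = 7827/10000 ≈ 0.782700

1 1/2 9871/10000
2 1 9689/10000
3 3/2 1153/1250
4 2 1769/2000
5 5/2 107/125
6 3 4177/5000
7 7/2 4019/5000
8 4 7827/10000
DF(1.5y) is solved at step 3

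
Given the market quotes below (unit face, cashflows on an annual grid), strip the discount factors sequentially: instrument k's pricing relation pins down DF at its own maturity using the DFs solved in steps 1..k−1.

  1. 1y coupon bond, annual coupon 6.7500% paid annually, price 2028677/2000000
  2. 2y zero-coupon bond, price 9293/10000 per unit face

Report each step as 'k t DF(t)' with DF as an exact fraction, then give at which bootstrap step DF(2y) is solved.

1 1 4751/5000
2 2 9293/10000
DF(2y) is solved at step 2

step 1 [1y] bond c/1=27/400: DF=(2028677/2000000 − 27/400·(0))/(1+27/400) = 4751/5000 ≈ 0.950200
step 2 [2y] zero: DF = P = 9293/10000 ≈ 0.929300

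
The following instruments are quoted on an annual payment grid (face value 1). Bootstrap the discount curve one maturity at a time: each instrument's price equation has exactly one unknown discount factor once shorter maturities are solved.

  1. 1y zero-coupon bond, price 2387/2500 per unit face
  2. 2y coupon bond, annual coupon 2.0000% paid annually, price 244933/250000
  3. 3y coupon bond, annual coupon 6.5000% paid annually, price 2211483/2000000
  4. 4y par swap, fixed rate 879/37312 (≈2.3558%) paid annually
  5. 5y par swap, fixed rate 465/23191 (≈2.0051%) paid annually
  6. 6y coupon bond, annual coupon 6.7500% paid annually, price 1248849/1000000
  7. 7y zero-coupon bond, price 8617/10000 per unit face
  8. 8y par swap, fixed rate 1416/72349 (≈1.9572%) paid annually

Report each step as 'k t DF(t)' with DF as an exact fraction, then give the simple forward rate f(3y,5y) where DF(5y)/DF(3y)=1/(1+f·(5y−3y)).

step 1 [1y] zero: DF = P = 2387/2500 ≈ 0.954800
step 2 [2y] bond c/1=1/50: DF=(244933/250000 − 1/50·(0.954800))/(1+1/50) = 4709/5000 ≈ 0.941800
step 3 [3y] bond c/1=13/200: DF=(2211483/2000000 − 13/200·(0.954800+0.941800))/(1+13/200) = 369/400 ≈ 0.922500
step 4 [4y] swap r/1=879/37312: DF=(1 − 879/37312·(0.954800+0.941800+0.922500))/(1+879/37312) = 9121/10000 ≈ 0.912100
step 5 [5y] swap r/1=465/23191: DF=(1 − 465/23191·(0.954800+0.941800+0.922500+0.912100))/(1+465/23191) = 907/1000 ≈ 0.907000
step 6 [6y] bond c/1=27/400: DF=(1248849/1000000 − 27/400·(0.954800+0.941800+0.922500+0.912100+0.907000))/(1+27/400) = 4383/5000 ≈ 0.876600
step 7 [7y] zero: DF = P = 8617/10000 ≈ 0.861700
step 8 [8y] swap r/1=1416/72349: DF=(1 − 1416/72349·(0.954800+0.941800+0.922500+0.912100+0.907000+0.876600+0.861700))/(1+1416/72349) = 1073/1250 ≈ 0.858400

1 1 2387/2500
2 2 4709/5000
3 3 369/400
4 4 9121/10000
5 5 907/1000
6 6 4383/5000
7 7 8617/10000
8 8 1073/1250
f(3y,5y) = ((369/400)/(907/1000) − 1)/(2) = 31/3628 ≈ 0.8545%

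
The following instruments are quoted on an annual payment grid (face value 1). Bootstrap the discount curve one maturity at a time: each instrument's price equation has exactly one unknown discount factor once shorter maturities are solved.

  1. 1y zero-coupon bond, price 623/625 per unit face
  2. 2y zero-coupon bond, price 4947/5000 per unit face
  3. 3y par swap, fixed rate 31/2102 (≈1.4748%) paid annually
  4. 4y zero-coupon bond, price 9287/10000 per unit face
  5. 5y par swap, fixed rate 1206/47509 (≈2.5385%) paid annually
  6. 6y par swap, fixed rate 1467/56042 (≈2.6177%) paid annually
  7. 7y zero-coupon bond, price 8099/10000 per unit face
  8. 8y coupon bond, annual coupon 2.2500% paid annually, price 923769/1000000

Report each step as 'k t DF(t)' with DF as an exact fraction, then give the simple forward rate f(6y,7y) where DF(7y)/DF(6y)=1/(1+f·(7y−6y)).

1 1 623/625
2 2 4947/5000
3 3 4783/5000
4 4 9287/10000
5 5 4397/5000
6 6 8533/10000
7 7 8099/10000
8 8 7623/10000
f(6y,7y) = ((8533/10000)/(8099/10000) − 1)/(1) = 62/1157 ≈ 5.3587%

step 1 [1y] zero: DF = P = 623/625 ≈ 0.996800
step 2 [2y] zero: DF = P = 4947/5000 ≈ 0.989400
step 3 [3y] swap r/1=31/2102: DF=(1 − 31/2102·(0.996800+0.989400))/(1+31/2102) = 4783/5000 ≈ 0.956600
step 4 [4y] zero: DF = P = 9287/10000 ≈ 0.928700
step 5 [5y] swap r/1=1206/47509: DF=(1 − 1206/47509·(0.996800+0.989400+0.956600+0.928700))/(1+1206/47509) = 4397/5000 ≈ 0.879400
step 6 [6y] swap r/1=1467/56042: DF=(1 − 1467/56042·(0.996800+0.989400+0.956600+0.928700+0.879400))/(1+1467/56042) = 8533/10000 ≈ 0.853300
step 7 [7y] zero: DF = P = 8099/10000 ≈ 0.809900
step 8 [8y] bond c/1=9/400: DF=(923769/1000000 − 9/400·(0.996800+0.989400+0.956600+0.928700+0.879400+0.853300+0.809900))/(1+9/400) = 7623/10000 ≈ 0.762300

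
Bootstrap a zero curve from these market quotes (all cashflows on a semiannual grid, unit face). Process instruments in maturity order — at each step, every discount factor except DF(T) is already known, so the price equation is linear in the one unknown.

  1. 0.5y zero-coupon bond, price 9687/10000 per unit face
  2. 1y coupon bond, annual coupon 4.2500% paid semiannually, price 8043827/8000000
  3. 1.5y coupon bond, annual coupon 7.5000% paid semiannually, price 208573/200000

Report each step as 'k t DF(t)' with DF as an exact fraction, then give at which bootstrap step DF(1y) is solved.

step 1 [0.5y] zero: DF = P = 9687/10000 ≈ 0.968700
step 2 [1y] bond c/2=17/800: DF=(8043827/8000000 − 17/800·(0.968700))/(1+17/800) = 2411/2500 ≈ 0.964400
step 3 [1.5y] bond c/2=3/80: DF=(208573/200000 − 3/80·(0.968700+0.964400))/(1+3/80) = 9353/10000 ≈ 0.935300

1 1/2 9687/10000
2 1 2411/2500
3 3/2 9353/10000
DF(1y) is solved at step 2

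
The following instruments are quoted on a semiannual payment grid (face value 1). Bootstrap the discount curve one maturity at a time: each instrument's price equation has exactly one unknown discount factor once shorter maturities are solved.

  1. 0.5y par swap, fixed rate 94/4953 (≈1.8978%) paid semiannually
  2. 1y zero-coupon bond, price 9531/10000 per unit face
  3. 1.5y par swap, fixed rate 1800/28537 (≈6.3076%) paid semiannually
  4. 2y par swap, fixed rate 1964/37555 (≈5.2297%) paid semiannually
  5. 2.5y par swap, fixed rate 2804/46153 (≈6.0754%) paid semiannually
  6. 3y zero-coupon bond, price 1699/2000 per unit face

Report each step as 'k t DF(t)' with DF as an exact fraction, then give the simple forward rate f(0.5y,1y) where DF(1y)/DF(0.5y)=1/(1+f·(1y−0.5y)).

1 1/2 4953/5000
2 1 9531/10000
3 3/2 91/100
4 2 4509/5000
5 5/2 4299/5000
6 3 1699/2000
f(0.5y,1y) = ((4953/5000)/(9531/10000) − 1)/(1/2) = 250/3177 ≈ 7.8691%

step 1 [0.5y] swap r/2=47/4953: DF=(1 − 47/4953·(0))/(1+47/4953) = 4953/5000 ≈ 0.990600
step 2 [1y] zero: DF = P = 9531/10000 ≈ 0.953100
step 3 [1.5y] swap r/2=900/28537: DF=(1 − 900/28537·(0.990600+0.953100))/(1+900/28537) = 91/100 ≈ 0.910000
step 4 [2y] swap r/2=982/37555: DF=(1 − 982/37555·(0.990600+0.953100+0.910000))/(1+982/37555) = 4509/5000 ≈ 0.901800
step 5 [2.5y] swap r/2=1402/46153: DF=(1 − 1402/46153·(0.990600+0.953100+0.910000+0.901800))/(1+1402/46153) = 4299/5000 ≈ 0.859800
step 6 [3y] zero: DF = P = 1699/2000 ≈ 0.849500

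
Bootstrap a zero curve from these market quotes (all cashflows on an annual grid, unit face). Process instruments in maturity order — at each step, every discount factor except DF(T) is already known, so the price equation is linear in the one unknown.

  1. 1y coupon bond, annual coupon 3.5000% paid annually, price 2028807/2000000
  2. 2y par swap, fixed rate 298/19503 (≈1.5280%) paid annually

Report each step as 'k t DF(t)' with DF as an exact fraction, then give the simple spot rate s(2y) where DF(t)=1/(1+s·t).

step 1 [1y] bond c/1=7/200: DF=(2028807/2000000 − 7/200·(0))/(1+7/200) = 9801/10000 ≈ 0.980100
step 2 [2y] swap r/1=298/19503: DF=(1 − 298/19503·(0.980100))/(1+298/19503) = 4851/5000 ≈ 0.970200

1 1 9801/10000
2 2 4851/5000
s(2y) = (1/(4851/5000) − 1)/(2) = 149/9702 ≈ 1.5358%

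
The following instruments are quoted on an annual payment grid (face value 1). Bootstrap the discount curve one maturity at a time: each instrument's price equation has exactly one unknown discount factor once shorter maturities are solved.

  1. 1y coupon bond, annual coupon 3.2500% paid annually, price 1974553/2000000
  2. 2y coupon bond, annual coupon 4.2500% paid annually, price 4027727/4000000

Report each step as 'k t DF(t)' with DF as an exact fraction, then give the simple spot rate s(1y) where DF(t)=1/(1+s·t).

step 1 [1y] bond c/1=13/400: DF=(1974553/2000000 − 13/400·(0))/(1+13/400) = 4781/5000 ≈ 0.956200
step 2 [2y] bond c/1=17/400: DF=(4027727/4000000 − 17/400·(0.956200))/(1+17/400) = 9269/10000 ≈ 0.926900

1 1 4781/5000
2 2 9269/10000
s(1y) = (1/(4781/5000) − 1)/(1) = 219/4781 ≈ 4.5806%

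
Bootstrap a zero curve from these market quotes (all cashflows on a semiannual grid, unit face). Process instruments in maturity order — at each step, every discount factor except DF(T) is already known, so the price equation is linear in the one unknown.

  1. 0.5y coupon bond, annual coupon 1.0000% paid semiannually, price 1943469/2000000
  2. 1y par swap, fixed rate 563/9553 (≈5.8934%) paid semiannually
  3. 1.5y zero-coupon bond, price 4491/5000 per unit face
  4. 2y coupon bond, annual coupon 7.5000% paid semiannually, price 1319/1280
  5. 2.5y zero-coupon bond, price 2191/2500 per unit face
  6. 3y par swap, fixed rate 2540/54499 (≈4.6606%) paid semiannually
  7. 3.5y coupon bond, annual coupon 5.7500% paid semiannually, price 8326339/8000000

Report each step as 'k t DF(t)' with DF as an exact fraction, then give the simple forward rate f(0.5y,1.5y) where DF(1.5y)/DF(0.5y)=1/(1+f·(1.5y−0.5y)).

step 1 [0.5y] bond c/2=1/200: DF=(1943469/2000000 − 1/200·(0))/(1+1/200) = 9669/10000 ≈ 0.966900
step 2 [1y] swap r/2=563/19106: DF=(1 − 563/19106·(0.966900))/(1+563/19106) = 9437/10000 ≈ 0.943700
step 3 [1.5y] zero: DF = P = 4491/5000 ≈ 0.898200
step 4 [2y] bond c/2=3/80: DF=(1319/1280 − 3/80·(0.966900+0.943700+0.898200))/(1+3/80) = 8917/10000 ≈ 0.891700
step 5 [2.5y] zero: DF = P = 2191/2500 ≈ 0.876400
step 6 [3y] swap r/2=1270/54499: DF=(1 − 1270/54499·(0.966900+0.943700+0.898200+0.891700+0.876400))/(1+1270/54499) = 873/1000 ≈ 0.873000
step 7 [3.5y] bond c/2=23/800: DF=(8326339/8000000 − 23/800·(0.966900+0.943700+0.898200+0.891700+0.876400+0.873000))/(1+23/800) = 4297/5000 ≈ 0.859400

1 1/2 9669/10000
2 1 9437/10000
3 3/2 4491/5000
4 2 8917/10000
5 5/2 2191/2500
6 3 873/1000
7 7/2 4297/5000
f(0.5y,1.5y) = ((9669/10000)/(4491/5000) − 1)/(1) = 229/2994 ≈ 7.6486%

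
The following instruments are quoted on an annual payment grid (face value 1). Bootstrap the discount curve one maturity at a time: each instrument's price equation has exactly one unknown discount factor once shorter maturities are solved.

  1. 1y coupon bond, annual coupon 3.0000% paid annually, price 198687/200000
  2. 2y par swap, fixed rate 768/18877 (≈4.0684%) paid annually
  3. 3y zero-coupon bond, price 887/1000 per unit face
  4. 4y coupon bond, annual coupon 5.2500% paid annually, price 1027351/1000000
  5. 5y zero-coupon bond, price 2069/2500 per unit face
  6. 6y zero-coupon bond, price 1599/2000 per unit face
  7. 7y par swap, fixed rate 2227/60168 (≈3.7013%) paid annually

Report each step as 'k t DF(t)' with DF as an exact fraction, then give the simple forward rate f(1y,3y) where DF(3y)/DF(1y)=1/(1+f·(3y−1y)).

1 1 1929/2000
2 2 577/625
3 3 887/1000
4 4 8377/10000
5 5 2069/2500
6 6 1599/2000
7 7 7773/10000
f(1y,3y) = ((1929/2000)/(887/1000) − 1)/(2) = 155/3548 ≈ 4.3687%

step 1 [1y] bond c/1=3/100: DF=(198687/200000 − 3/100·(0))/(1+3/100) = 1929/2000 ≈ 0.964500
step 2 [2y] swap r/1=768/18877: DF=(1 − 768/18877·(0.964500))/(1+768/18877) = 577/625 ≈ 0.923200
step 3 [3y] zero: DF = P = 887/1000 ≈ 0.887000
step 4 [4y] bond c/1=21/400: DF=(1027351/1000000 − 21/400·(0.964500+0.923200+0.887000))/(1+21/400) = 8377/10000 ≈ 0.837700
step 5 [5y] zero: DF = P = 2069/2500 ≈ 0.827600
step 6 [6y] zero: DF = P = 1599/2000 ≈ 0.799500
step 7 [7y] swap r/1=2227/60168: DF=(1 − 2227/60168·(0.964500+0.923200+0.887000+0.837700+0.827600+0.799500))/(1+2227/60168) = 7773/10000 ≈ 0.777300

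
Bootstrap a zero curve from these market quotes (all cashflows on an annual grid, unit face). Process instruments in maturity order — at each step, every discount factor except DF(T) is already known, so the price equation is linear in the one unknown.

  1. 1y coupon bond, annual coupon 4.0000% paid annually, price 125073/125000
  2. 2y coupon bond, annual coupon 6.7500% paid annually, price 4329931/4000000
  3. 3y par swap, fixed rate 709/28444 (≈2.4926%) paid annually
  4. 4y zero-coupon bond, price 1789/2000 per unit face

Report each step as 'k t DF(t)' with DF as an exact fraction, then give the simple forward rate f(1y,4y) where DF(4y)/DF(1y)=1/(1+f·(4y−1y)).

1 1 9621/10000
2 2 2383/2500
3 3 9291/10000
4 4 1789/2000
f(1y,4y) = ((9621/10000)/(1789/2000) − 1)/(3) = 676/26835 ≈ 2.5191%

step 1 [1y] bond c/1=1/25: DF=(125073/125000 − 1/25·(0))/(1+1/25) = 9621/10000 ≈ 0.962100
step 2 [2y] bond c/1=27/400: DF=(4329931/4000000 − 27/400·(0.962100))/(1+27/400) = 2383/2500 ≈ 0.953200
step 3 [3y] swap r/1=709/28444: DF=(1 − 709/28444·(0.962100+0.953200))/(1+709/28444) = 9291/10000 ≈ 0.929100
step 4 [4y] zero: DF = P = 1789/2000 ≈ 0.894500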